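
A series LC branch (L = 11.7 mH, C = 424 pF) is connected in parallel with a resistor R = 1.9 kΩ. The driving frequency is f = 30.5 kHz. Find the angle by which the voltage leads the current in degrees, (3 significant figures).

-10.7°

ω = 2πf = 191600 rad/s
X_L = ωL = 2240 Ω
X_C = 1/(ωC) = 12300 Ω
Branch 1: Z₁ = R = 1900 Ω
Branch 2 (series LC): Z₂ = j(X_L − X_C) = −j10100 Ω
Parallel: Z = Z₁Z₂/(Z₁+Z₂), |Z| = 1870 Ω, ∠Z = -10.7°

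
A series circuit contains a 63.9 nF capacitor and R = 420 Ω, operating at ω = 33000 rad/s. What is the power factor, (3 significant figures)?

X_C = 1/(ωC) = 474 Ω
Z = 420 − j474 Ω
|Z| = √(420² + 474²) = 633 Ω
∠Z = arctan(-474/420) = -48.5°
cos φ = cos(-48.5°) = 0.663

0.663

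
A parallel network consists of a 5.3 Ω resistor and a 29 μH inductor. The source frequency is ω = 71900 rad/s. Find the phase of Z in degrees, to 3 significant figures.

68.5°

X_L = ωL = 2.09 Ω
Parallel: admittances add. Y = 1/R + 1/(jωL)
Y = (0.189 − j0.480) S
|Y| = 0.515 S → |Z| = 1/|Y| = 1.94 Ω, ∠Z = −∠Y = 68.5°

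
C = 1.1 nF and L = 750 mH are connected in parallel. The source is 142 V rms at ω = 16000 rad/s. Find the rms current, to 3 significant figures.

9.33 mA

X_L = ωL = 12000 Ω
X_C = 1/(ωC) = 56800 Ω
Parallel: admittances add. Y = 1/(jωL) + jωC
Y = (0 − j6.57e-05) S
|Y| = 6.57e-05 S → |Z| = 1/|Y| = 15200 Ω, ∠Z = −∠Y = 90.0°
I = V/|Z| = 142/15200 = 9.33 mA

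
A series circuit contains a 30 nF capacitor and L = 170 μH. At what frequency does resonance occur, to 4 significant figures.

ω₀ = 1/√(LC) = 1/√(0.00017 × 3e-08) = 442800 rad/s
f₀ = ω₀/(2π) = 70.47 kHz

70.47 kHz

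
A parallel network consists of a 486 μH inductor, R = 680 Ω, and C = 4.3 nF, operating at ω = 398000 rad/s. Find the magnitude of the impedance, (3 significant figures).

266 Ω

X_L = ωL = 193 Ω
X_C = 1/(ωC) = 584 Ω
Parallel: admittances add. Y = 1/R + 1/(jωL) + jωC
Y = (0.00147 − j0.00346) S
|Y| = 0.00376 S → |Z| = 1/|Y| = 266 Ω, ∠Z = −∠Y = 67.0°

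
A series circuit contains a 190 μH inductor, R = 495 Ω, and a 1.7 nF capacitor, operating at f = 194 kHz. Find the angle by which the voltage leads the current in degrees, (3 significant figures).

-26.9°

ω = 2πf = 1.219e+06 rad/s
X_L = ωL = 232 Ω
X_C = 1/(ωC) = 483 Ω
Net reactance X = X_L − X_C = -251 Ω
Z = 495 − j251 Ω
|Z| = √(495² + 251²) = 555 Ω
∠Z = arctan(-251/495) = -26.9°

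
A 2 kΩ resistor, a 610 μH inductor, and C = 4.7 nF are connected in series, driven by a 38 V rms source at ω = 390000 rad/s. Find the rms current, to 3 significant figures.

X_L = ωL = 238 Ω
X_C = 1/(ωC) = 546 Ω
Net reactance X = X_L − X_C = -308 Ω
Z = 2000 − j308 Ω
|Z| = √(2000² + 308²) = 2020 Ω
I = V/|Z| = 38/2020 = 18.8 mA

18.8 mA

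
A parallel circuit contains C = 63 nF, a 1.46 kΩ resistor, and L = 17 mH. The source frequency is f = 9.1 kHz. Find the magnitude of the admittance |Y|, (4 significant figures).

ω = 2πf = 57180 rad/s
X_L = ωL = 972.0 Ω
X_C = 1/(ωC) = 277.6 Ω
Parallel: admittances add. Y = 1/R + 1/(jωL) + jωC
Y = (0.0006849 + j0.002573) S
|Y| = 0.002663 S → |Z| = 1/|Y| = 375.5 Ω, ∠Z = −∠Y = -75.10°

2.663 mS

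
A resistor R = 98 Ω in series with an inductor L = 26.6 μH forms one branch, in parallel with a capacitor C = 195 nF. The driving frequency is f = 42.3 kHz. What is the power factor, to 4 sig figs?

0.1949

ω = 2πf = 265800 rad/s
X_L = ωL = 7.070 Ω
X_C = 1/(ωC) = 19.30 Ω
Branch 1 (R+jX_L): Z₁ = 98.00 + j7.070 Ω, |Z₁| = 98.25 Ω
Branch 2 (−jX_C): Z₂ = −j19.30 Ω
Parallel: Z = Z₁Z₂/(Z₁+Z₂), |Z| = 19.20 Ω, ∠Z = -78.76°
cos φ = cos(-78.76°) = 0.1949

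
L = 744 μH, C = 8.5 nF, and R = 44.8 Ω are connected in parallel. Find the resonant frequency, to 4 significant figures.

63.29 kHz

ω₀ = 1/√(LC) = 1/√(0.000744 × 8.5e-09) = 397700 rad/s
f₀ = ω₀/(2π) = 63.29 kHz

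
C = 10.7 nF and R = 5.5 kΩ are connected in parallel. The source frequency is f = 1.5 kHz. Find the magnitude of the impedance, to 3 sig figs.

ω = 2πf = 9425 rad/s
X_C = 1/(ωC) = 9920 Ω
Parallel: admittances add. Y = 1/R + jωC
Y = (0.000182 + j0.000101) S
|Y| = 0.000208 S → |Z| = 1/|Y| = 4810 Ω, ∠Z = −∠Y = -29.0°

4810 Ω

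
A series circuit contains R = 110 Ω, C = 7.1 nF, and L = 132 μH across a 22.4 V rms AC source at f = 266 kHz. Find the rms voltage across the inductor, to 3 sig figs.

28.2 V

ω = 2πf = 1.671e+06 rad/s
X_L = ωL = 221 Ω
X_C = 1/(ωC) = 84.3 Ω
Net reactance X = X_L − X_C = 136 Ω
Z = 110 + j136 Ω
|Z| = √(110² + 136²) = 175 Ω
I = V/|Z| = 128 mA
V_L = I·|Z_L| = 0.128 × 221 = 28.2 V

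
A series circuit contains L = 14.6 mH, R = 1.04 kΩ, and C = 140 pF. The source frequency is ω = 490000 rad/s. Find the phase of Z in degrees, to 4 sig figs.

-82.02°

X_L = ωL = 7154 Ω
X_C = 1/(ωC) = 14580 Ω
Net reactance X = X_L − X_C = -7423 Ω
Z = 1040 − j7423 Ω
|Z| = √(1040² + 7423²) = 7496 Ω
∠Z = arctan(-7423/1040) = -82.02°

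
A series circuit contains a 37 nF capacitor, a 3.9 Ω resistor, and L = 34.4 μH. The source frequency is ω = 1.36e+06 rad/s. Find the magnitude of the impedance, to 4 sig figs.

27.19 Ω

X_L = ωL = 46.78 Ω
X_C = 1/(ωC) = 19.87 Ω
Net reactance X = X_L − X_C = 26.91 Ω
Z = 3.900 + j26.91 Ω
|Z| = √(3.900² + 26.91²) = 27.19 Ω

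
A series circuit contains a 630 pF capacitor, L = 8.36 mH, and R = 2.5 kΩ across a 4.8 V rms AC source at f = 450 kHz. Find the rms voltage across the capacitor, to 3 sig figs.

0.116 V

ω = 2πf = 2.827e+06 rad/s
X_L = ωL = 23600 Ω
X_C = 1/(ωC) = 561 Ω
Net reactance X = X_L − X_C = 23100 Ω
Z = 2500 + j23100 Ω
|Z| = √(2500² + 23100²) = 23200 Ω
I = V/|Z| = 207 μA
V_C = I·|Z_C| = 0.000207 × 561 = 0.116 V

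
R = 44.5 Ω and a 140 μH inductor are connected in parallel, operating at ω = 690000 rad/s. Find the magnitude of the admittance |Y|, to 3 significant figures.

X_L = ωL = 96.6 Ω
Parallel: admittances add. Y = 1/R + 1/(jωL)
Y = (0.0225 − j0.0104) S
|Y| = 0.0247 S → |Z| = 1/|Y| = 40.4 Ω, ∠Z = −∠Y = 24.7°

24.7 mS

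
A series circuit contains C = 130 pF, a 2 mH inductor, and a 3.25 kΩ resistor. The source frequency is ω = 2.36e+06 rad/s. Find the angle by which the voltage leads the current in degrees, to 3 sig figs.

24.2°

X_L = ωL = 4720 Ω
X_C = 1/(ωC) = 3260 Ω
Net reactance X = X_L − X_C = 1460 Ω
Z = 3250 + j1460 Ω
|Z| = √(3250² + 1460²) = 3560 Ω
∠Z = arctan(1460/3250) = 24.2°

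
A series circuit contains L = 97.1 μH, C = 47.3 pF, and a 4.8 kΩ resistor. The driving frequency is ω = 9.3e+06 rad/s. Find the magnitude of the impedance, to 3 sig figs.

X_L = ωL = 903 Ω
X_C = 1/(ωC) = 2270 Ω
Net reactance X = X_L − X_C = -1370 Ω
Z = 4800 − j1370 Ω
|Z| = √(4800² + 1370²) = 4990 Ω

4990 Ω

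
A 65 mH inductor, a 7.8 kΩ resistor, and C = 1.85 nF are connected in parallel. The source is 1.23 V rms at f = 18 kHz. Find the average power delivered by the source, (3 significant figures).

ω = 2πf = 113100 rad/s
X_L = ωL = 7350 Ω
X_C = 1/(ωC) = 4780 Ω
Parallel: admittances add. Y = 1/R + 1/(jωL) + jωC
Y = (0.000128 + j7.32e-05) S
|Y| = 0.000148 S → |Z| = 1/|Y| = 6770 Ω, ∠Z = −∠Y = -29.7°
I = V/|Z| = 182 μA
P = VI cos φ = 1.23 × 0.000182 × cos(-29.7°) = 194 μW

194 μW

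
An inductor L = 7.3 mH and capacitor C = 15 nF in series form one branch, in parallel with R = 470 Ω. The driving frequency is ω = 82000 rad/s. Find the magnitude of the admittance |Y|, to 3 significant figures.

X_L = ωL = 599 Ω
X_C = 1/(ωC) = 813 Ω
Branch 1: Z₁ = R = 470 Ω
Branch 2 (series LC): Z₂ = j(X_L − X_C) = −j214 Ω
Parallel: Z = Z₁Z₂/(Z₁+Z₂), |Z| = 195 Ω, ∠Z = -65.5°
|Y| = 1/|Z| = 5.13 mS

5.13 mS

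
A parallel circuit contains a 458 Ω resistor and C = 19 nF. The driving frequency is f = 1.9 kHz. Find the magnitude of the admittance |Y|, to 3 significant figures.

2.20 mS

ω = 2πf = 11940 rad/s
X_C = 1/(ωC) = 4410 Ω
Parallel: admittances add. Y = 1/R + jωC
Y = (0.00218 + j0.000227) S
|Y| = 0.00220 S → |Z| = 1/|Y| = 456 Ω, ∠Z = −∠Y = -5.93°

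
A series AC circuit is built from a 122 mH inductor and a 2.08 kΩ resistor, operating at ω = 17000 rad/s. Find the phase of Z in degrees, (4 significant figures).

X_L = ωL = 2074 Ω
Z = 2080 + j2074 Ω
|Z| = √(2080² + 2074²) = 2937 Ω
∠Z = arctan(2074/2080) = 44.92°

44.92°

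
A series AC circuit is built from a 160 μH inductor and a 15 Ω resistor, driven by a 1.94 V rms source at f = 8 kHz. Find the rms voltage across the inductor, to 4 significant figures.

0.9167 V

ω = 2πf = 50270 rad/s
X_L = ωL = 8.042 Ω
Z = 15.00 + j8.042 Ω
|Z| = √(15.00² + 8.042²) = 17.02 Ω
I = V/|Z| = 114.0 mA
V_L = I·|Z_L| = 0.1140 × 8.042 = 0.9167 V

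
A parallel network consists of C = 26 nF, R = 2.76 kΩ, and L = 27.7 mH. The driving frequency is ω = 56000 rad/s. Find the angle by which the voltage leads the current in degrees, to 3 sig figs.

X_L = ωL = 1550 Ω
X_C = 1/(ωC) = 687 Ω
Parallel: admittances add. Y = 1/R + 1/(jωL) + jωC
Y = (0.000362 + j0.000811) S
|Y| = 0.000889 S → |Z| = 1/|Y| = 1130 Ω, ∠Z = −∠Y = -65.9°

-65.9°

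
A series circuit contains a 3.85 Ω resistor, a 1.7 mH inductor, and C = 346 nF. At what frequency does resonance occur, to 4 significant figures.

ω₀ = 1/√(LC) = 1/√(0.0017 × 3.46e-07) = 41230 rad/s
f₀ = ω₀/(2π) = 6.562 kHz

6.562 kHz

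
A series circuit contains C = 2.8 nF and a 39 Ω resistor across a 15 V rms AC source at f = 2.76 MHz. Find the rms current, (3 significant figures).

ω = 2πf = 1.734e+07 rad/s
X_C = 1/(ωC) = 20.6 Ω
Z = 39.0 − j20.6 Ω
|Z| = √(39.0² + 20.6²) = 44.1 Ω
I = V/|Z| = 15/44.1 = 340 mA

340 mA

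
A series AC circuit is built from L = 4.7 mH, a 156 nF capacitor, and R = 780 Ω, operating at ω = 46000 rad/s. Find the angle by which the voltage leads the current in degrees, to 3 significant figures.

X_L = ωL = 216 Ω
X_C = 1/(ωC) = 139 Ω
Net reactance X = X_L − X_C = 76.8 Ω
Z = 780 + j76.8 Ω
|Z| = √(780² + 76.8²) = 784 Ω
∠Z = arctan(76.8/780) = 5.63°

5.63°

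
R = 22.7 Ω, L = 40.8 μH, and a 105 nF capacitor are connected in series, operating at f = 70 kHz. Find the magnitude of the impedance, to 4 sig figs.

ω = 2πf = 439800 rad/s
X_L = ωL = 17.94 Ω
X_C = 1/(ωC) = 21.65 Ω
Net reactance X = X_L − X_C = -3.709 Ω
Z = 22.70 − j3.709 Ω
|Z| = √(22.70² + 3.709²) = 23.00 Ω

23.00 Ω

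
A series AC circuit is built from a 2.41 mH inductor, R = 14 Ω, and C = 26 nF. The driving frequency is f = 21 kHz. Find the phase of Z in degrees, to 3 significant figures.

ω = 2πf = 131900 rad/s
X_L = ωL = 318 Ω
X_C = 1/(ωC) = 291 Ω
Net reactance X = X_L − X_C = 26.5 Ω
Z = 14.0 + j26.5 Ω
|Z| = √(14.0² + 26.5²) = 30.0 Ω
∠Z = arctan(26.5/14.0) = 62.2°

62.2°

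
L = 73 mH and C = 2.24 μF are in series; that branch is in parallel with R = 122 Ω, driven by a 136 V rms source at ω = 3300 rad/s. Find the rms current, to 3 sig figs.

1.70 A

X_L = ωL = 241 Ω
X_C = 1/(ωC) = 135 Ω
Branch 1: Z₁ = R = 122 Ω
Branch 2 (series LC): Z₂ = j(X_L − X_C) = j106 Ω
Parallel: Z = Z₁Z₂/(Z₁+Z₂), |Z| = 79.9 Ω, ∠Z = 49.1°
I = V/|Z| = 136/79.9 = 1.70 A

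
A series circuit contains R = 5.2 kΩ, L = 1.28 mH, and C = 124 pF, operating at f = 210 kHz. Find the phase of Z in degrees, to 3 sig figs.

ω = 2πf = 1.319e+06 rad/s
X_L = ωL = 1690 Ω
X_C = 1/(ωC) = 6110 Ω
Net reactance X = X_L − X_C = -4420 Ω
Z = 5200 − j4420 Ω
|Z| = √(5200² + 4420²) = 6830 Ω
∠Z = arctan(-4420/5200) = -40.4°

-40.4°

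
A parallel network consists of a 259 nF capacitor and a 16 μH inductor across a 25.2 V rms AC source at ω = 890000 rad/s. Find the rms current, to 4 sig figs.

4.039 A

X_L = ωL = 14.24 Ω
X_C = 1/(ωC) = 4.338 Ω
Parallel: admittances add. Y = 1/(jωL) + jωC
Y = (0 + j0.1603) S
|Y| = 0.1603 S → |Z| = 1/|Y| = 6.239 Ω, ∠Z = −∠Y = -90.00°
I = V/|Z| = 25.2/6.239 = 4.039 A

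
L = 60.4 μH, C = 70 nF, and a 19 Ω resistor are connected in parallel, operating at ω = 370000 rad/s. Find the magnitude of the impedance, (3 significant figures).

17.9 Ω

X_L = ωL = 22.3 Ω
X_C = 1/(ωC) = 38.6 Ω
Parallel: admittances add. Y = 1/R + 1/(jωL) + jωC
Y = (0.0526 − j0.0188) S
|Y| = 0.0559 S → |Z| = 1/|Y| = 17.9 Ω, ∠Z = −∠Y = 19.7°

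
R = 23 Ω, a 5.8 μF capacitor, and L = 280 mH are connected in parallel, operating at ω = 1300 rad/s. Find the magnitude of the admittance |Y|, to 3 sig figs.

43.7 mS

X_L = ωL = 364 Ω
X_C = 1/(ωC) = 133 Ω
Parallel: admittances add. Y = 1/R + 1/(jωL) + jωC
Y = (0.0435 + j0.00479) S
|Y| = 0.0437 S → |Z| = 1/|Y| = 22.9 Ω, ∠Z = −∠Y = -6.29°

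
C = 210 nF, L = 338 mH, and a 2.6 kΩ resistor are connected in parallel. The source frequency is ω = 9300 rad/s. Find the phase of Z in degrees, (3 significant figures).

-76.8°

X_L = ωL = 3140 Ω
X_C = 1/(ωC) = 512 Ω
Parallel: admittances add. Y = 1/R + 1/(jωL) + jωC
Y = (0.000385 + j0.00163) S
|Y| = 0.00168 S → |Z| = 1/|Y| = 595 Ω, ∠Z = −∠Y = -76.8°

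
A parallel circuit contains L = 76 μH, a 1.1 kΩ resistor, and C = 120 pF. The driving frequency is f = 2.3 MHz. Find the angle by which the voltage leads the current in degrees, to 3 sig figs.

ω = 2πf = 1.445e+07 rad/s
X_L = ωL = 1100 Ω
X_C = 1/(ωC) = 577 Ω
Parallel: admittances add. Y = 1/R + 1/(jωL) + jωC
Y = (0.000909 + j0.000824) S
|Y| = 0.00123 S → |Z| = 1/|Y| = 815 Ω, ∠Z = −∠Y = -42.2°

-42.2°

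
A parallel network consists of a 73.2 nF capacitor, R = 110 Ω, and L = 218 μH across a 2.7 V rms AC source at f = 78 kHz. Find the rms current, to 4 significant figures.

75.68 mA

ω = 2πf = 490100 rad/s
X_L = ωL = 106.8 Ω
X_C = 1/(ωC) = 27.87 Ω
Parallel: admittances add. Y = 1/R + 1/(jωL) + jωC
Y = (0.009091 + j0.02651) S
|Y| = 0.02803 S → |Z| = 1/|Y| = 35.68 Ω, ∠Z = −∠Y = -71.08°
I = V/|Z| = 2.7/35.68 = 75.68 mA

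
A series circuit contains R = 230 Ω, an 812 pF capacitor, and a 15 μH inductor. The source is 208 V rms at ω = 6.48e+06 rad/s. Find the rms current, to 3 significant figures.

X_L = ωL = 97.2 Ω
X_C = 1/(ωC) = 190 Ω
Net reactance X = X_L − X_C = -92.9 Ω
Z = 230 − j92.9 Ω
|Z| = √(230² + 92.9²) = 248 Ω
I = V/|Z| = 208/248 = 839 mA

839 mA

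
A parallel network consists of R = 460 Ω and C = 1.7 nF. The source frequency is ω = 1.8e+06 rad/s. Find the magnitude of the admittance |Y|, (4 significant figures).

3.754 mS

X_C = 1/(ωC) = 326.8 Ω
Parallel: admittances add. Y = 1/R + jωC
Y = (0.002174 + j0.003060) S
|Y| = 0.003754 S → |Z| = 1/|Y| = 266.4 Ω, ∠Z = −∠Y = -54.61°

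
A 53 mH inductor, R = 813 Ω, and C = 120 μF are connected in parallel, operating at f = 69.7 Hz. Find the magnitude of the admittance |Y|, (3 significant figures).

ω = 2πf = 437.9 rad/s
X_L = ωL = 23.2 Ω
X_C = 1/(ωC) = 19.0 Ω
Parallel: admittances add. Y = 1/R + 1/(jωL) + jωC
Y = (0.00123 + j0.00947) S
|Y| = 0.00955 S → |Z| = 1/|Y| = 105 Ω, ∠Z = −∠Y = -82.6°

9.55 mS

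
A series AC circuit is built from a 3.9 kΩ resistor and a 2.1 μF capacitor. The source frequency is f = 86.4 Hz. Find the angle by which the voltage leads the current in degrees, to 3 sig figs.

ω = 2πf = 542.9 rad/s
X_C = 1/(ωC) = 877 Ω
Z = 3900 − j877 Ω
|Z| = √(3900² + 877²) = 4000 Ω
∠Z = arctan(-877/3900) = -12.7°

-12.7°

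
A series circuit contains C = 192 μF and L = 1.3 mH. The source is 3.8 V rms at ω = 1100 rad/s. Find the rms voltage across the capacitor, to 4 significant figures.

X_L = ωL = 1.430 Ω
X_C = 1/(ωC) = 4.735 Ω
Net reactance X = X_L − X_C = -3.305 Ω
Z = − j3.305 Ω
|Z| = √(0² + 3.305²) = 3.305 Ω
I = V/|Z| = 1.150 A
V_C = I·|Z_C| = 1.150 × 4.735 = 5.444 V

5.444 V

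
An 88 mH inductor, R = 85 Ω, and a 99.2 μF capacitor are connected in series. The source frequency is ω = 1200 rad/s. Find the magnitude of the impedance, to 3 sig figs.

X_L = ωL = 106 Ω
X_C = 1/(ωC) = 8.40 Ω
Net reactance X = X_L − X_C = 97.2 Ω
Z = 85.0 + j97.2 Ω
|Z| = √(85.0² + 97.2²) = 129 Ω

129 Ω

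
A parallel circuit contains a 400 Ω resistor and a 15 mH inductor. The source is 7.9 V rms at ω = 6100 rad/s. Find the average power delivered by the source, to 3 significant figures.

X_L = ωL = 91.5 Ω
Parallel: admittances add. Y = 1/R + 1/(jωL)
Y = (0.00250 − j0.0109) S
|Y| = 0.0112 S → |Z| = 1/|Y| = 89.2 Ω, ∠Z = −∠Y = 77.1°
I = V/|Z| = 88.6 mA
P = VI cos φ = 7.9 × 0.0886 × cos(77.1°) = 156 mW

156 mW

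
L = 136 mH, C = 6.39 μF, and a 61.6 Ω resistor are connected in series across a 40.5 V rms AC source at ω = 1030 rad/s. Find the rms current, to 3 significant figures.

X_L = ωL = 140 Ω
X_C = 1/(ωC) = 152 Ω
Net reactance X = X_L − X_C = -11.9 Ω
Z = 61.6 − j11.9 Ω
|Z| = √(61.6² + 11.9²) = 62.7 Ω
I = V/|Z| = 40.5/62.7 = 646 mA

646 mA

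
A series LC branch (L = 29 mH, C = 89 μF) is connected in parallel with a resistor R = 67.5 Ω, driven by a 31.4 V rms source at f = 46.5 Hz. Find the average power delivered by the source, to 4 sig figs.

ω = 2πf = 292.2 rad/s
X_L = ωL = 8.473 Ω
X_C = 1/(ωC) = 38.46 Ω
Branch 1: Z₁ = R = 67.50 Ω
Branch 2 (series LC): Z₂ = j(X_L − X_C) = −j29.98 Ω
Parallel: Z = Z₁Z₂/(Z₁+Z₂), |Z| = 27.40 Ω, ∠Z = -66.05°
I = V/|Z| = 1.146 A
P = VI cos φ = 31.4 × 1.146 × cos(-66.05°) = 14.61 W

14.61 W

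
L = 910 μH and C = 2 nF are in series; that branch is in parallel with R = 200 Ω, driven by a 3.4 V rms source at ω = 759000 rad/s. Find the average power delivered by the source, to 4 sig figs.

X_L = ωL = 690.7 Ω
X_C = 1/(ωC) = 658.8 Ω
Branch 1: Z₁ = R = 200.0 Ω
Branch 2 (series LC): Z₂ = j(X_L − X_C) = j31.93 Ω
Parallel: Z = Z₁Z₂/(Z₁+Z₂), |Z| = 31.53 Ω, ∠Z = 80.93°
I = V/|Z| = 107.8 mA
P = VI cos φ = 3.4 × 0.1078 × cos(80.93°) = 57.80 mW

57.80 mW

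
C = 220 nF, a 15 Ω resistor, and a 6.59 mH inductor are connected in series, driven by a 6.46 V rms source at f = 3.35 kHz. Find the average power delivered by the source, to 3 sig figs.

ω = 2πf = 21050 rad/s
X_L = ωL = 139 Ω
X_C = 1/(ωC) = 216 Ω
Net reactance X = X_L − X_C = -77.2 Ω
Z = 15.0 − j77.2 Ω
|Z| = √(15.0² + 77.2²) = 78.7 Ω
∠Z = arctan(-77.2/15.0) = -79.0°
I = V/|Z| = 82.1 mA
P = VI cos φ = 6.46 × 0.0821 × cos(-79.0°) = 101 mW

101 mW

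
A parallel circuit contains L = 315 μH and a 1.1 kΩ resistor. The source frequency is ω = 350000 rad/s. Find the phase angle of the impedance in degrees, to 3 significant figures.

84.3°

X_L = ωL = 110 Ω
Parallel: admittances add. Y = 1/R + 1/(jωL)
Y = (0.000909 − j0.00907) S
|Y| = 0.00912 S → |Z| = 1/|Y| = 110 Ω, ∠Z = −∠Y = 84.3°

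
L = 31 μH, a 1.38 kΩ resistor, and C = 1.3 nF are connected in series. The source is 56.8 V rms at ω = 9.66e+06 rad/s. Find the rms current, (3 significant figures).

40.6 mA

X_L = ωL = 299 Ω
X_C = 1/(ωC) = 79.6 Ω
Net reactance X = X_L − X_C = 220 Ω
Z = 1380 + j220 Ω
|Z| = √(1380² + 220²) = 1400 Ω
I = V/|Z| = 56.8/1400 = 40.6 mA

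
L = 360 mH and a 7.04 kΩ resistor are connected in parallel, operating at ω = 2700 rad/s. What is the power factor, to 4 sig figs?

0.1368

X_L = ωL = 972.0 Ω
Parallel: admittances add. Y = 1/R + 1/(jωL)
Y = (0.0001420 − j0.001029) S
|Y| = 0.001039 S → |Z| = 1/|Y| = 962.9 Ω, ∠Z = −∠Y = 82.14°
cos φ = cos(82.14°) = 0.1368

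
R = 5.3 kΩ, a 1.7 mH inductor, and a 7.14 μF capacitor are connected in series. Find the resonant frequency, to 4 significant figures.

1.445 kHz

ω₀ = 1/√(LC) = 1/√(0.0017 × 7.14e-06) = 9077 rad/s
f₀ = ω₀/(2π) = 1.445 kHz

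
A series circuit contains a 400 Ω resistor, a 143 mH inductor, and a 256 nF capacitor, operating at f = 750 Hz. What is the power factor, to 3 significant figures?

ω = 2πf = 4712 rad/s
X_L = ωL = 674 Ω
X_C = 1/(ωC) = 829 Ω
Net reactance X = X_L − X_C = -155 Ω
Z = 400 − j155 Ω
|Z| = √(400² + 155²) = 429 Ω
∠Z = arctan(-155/400) = -21.2°
cos φ = cos(-21.2°) = 0.932

0.932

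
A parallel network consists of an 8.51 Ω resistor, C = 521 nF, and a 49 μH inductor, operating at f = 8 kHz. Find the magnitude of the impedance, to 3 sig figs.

ω = 2πf = 50270 rad/s
X_L = ωL = 2.46 Ω
X_C = 1/(ωC) = 38.2 Ω
Parallel: admittances add. Y = 1/R + 1/(jωL) + jωC
Y = (0.118 − j0.380) S
|Y| = 0.398 S → |Z| = 1/|Y| = 2.52 Ω, ∠Z = −∠Y = 72.8°

2.52 Ω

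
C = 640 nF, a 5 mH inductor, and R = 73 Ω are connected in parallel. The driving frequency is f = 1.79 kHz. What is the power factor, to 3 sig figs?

0.791

ω = 2πf = 11250 rad/s
X_L = ωL = 56.2 Ω
X_C = 1/(ωC) = 139 Ω
Parallel: admittances add. Y = 1/R + 1/(jωL) + jωC
Y = (0.0137 − j0.0106) S
|Y| = 0.0173 S → |Z| = 1/|Y| = 57.8 Ω, ∠Z = −∠Y = 37.7°
cos φ = cos(37.7°) = 0.791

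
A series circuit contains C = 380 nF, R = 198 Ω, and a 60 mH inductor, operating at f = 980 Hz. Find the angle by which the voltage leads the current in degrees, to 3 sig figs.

-16.3°

ω = 2πf = 6158 rad/s
X_L = ωL = 369 Ω
X_C = 1/(ωC) = 427 Ω
Net reactance X = X_L − X_C = -57.9 Ω
Z = 198 − j57.9 Ω
|Z| = √(198² + 57.9²) = 206 Ω
∠Z = arctan(-57.9/198) = -16.3°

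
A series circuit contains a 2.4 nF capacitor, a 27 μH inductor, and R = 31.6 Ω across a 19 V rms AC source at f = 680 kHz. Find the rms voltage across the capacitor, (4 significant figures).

ω = 2πf = 4.273e+06 rad/s
X_L = ωL = 115.4 Ω
X_C = 1/(ωC) = 97.52 Ω
Net reactance X = X_L − X_C = 17.84 Ω
Z = 31.60 + j17.84 Ω
|Z| = √(31.60² + 17.84²) = 36.29 Ω
I = V/|Z| = 523.6 mA
V_C = I·|Z_C| = 0.5236 × 97.52 = 51.06 V

51.06 V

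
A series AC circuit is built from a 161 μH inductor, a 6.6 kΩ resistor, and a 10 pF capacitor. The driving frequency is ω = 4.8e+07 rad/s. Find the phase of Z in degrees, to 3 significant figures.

X_L = ωL = 7730 Ω
X_C = 1/(ωC) = 2080 Ω
Net reactance X = X_L − X_C = 5640 Ω
Z = 6600 + j5640 Ω
|Z| = √(6600² + 5640²) = 8680 Ω
∠Z = arctan(5640/6600) = 40.5°

40.5°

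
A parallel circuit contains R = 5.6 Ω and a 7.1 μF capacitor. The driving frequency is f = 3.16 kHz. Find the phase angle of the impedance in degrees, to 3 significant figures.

ω = 2πf = 19850 rad/s
X_C = 1/(ωC) = 7.09 Ω
Parallel: admittances add. Y = 1/R + jωC
Y = (0.179 + j0.141) S
|Y| = 0.228 S → |Z| = 1/|Y| = 4.40 Ω, ∠Z = −∠Y = -38.3°

-38.3°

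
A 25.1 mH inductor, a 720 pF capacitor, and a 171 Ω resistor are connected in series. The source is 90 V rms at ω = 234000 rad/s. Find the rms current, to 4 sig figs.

494.8 mA

X_L = ωL = 5873 Ω
X_C = 1/(ωC) = 5935 Ω
Net reactance X = X_L − X_C = -62.02 Ω
Z = 171.0 − j62.02 Ω
|Z| = √(171.0² + 62.02²) = 181.9 Ω
I = V/|Z| = 90/181.9 = 494.8 mA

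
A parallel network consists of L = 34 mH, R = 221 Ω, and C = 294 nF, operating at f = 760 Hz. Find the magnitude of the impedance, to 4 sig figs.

ω = 2πf = 4775 rad/s
X_L = ωL = 162.4 Ω
X_C = 1/(ωC) = 712.3 Ω
Parallel: admittances add. Y = 1/R + 1/(jωL) + jωC
Y = (0.004525 − j0.004755) S
|Y| = 0.006564 S → |Z| = 1/|Y| = 152.3 Ω, ∠Z = −∠Y = 46.42°

152.3 Ω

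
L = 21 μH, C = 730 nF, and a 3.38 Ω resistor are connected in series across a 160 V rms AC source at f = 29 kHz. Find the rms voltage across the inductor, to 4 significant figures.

ω = 2πf = 182200 rad/s
X_L = ωL = 3.826 Ω
X_C = 1/(ωC) = 7.518 Ω
Net reactance X = X_L − X_C = -3.691 Ω
Z = 3.380 − j3.691 Ω
|Z| = √(3.380² + 3.691²) = 5.005 Ω
I = V/|Z| = 31.97 A
V_L = I·|Z_L| = 31.97 × 3.826 = 122.3 V

122.3 V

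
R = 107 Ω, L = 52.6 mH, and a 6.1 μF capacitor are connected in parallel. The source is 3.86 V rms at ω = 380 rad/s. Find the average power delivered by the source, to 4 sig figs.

X_L = ωL = 19.99 Ω
X_C = 1/(ωC) = 431.4 Ω
Parallel: admittances add. Y = 1/R + 1/(jωL) + jωC
Y = (0.009346 − j0.04771) S
|Y| = 0.04862 S → |Z| = 1/|Y| = 20.57 Ω, ∠Z = −∠Y = 78.92°
I = V/|Z| = 187.7 mA
P = VI cos φ = 3.86 × 0.1877 × cos(78.92°) = 139.2 mW

139.2 mW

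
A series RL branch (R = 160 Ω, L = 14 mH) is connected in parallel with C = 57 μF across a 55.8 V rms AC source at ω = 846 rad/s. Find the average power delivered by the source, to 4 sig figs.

X_L = ωL = 11.84 Ω
X_C = 1/(ωC) = 20.74 Ω
Branch 1 (R+jX_L): Z₁ = 160.0 + j11.84 Ω, |Z₁| = 160.4 Ω
Branch 2 (−jX_C): Z₂ = −j20.74 Ω
Parallel: Z = Z₁Z₂/(Z₁+Z₂), |Z| = 20.76 Ω, ∠Z = -82.58°
I = V/|Z| = 2.688 A
P = VI cos φ = 55.8 × 2.688 × cos(-82.58°) = 19.35 W

19.35 W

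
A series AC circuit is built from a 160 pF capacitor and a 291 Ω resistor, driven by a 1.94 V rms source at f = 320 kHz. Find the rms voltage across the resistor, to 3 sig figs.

0.181 V

ω = 2πf = 2.011e+06 rad/s
X_C = 1/(ωC) = 3110 Ω
Z = 291 − j3110 Ω
|Z| = √(291² + 3110²) = 3120 Ω
I = V/|Z| = 621 μA
V_R = I·|Z_R| = 0.000621 × 291 = 0.181 V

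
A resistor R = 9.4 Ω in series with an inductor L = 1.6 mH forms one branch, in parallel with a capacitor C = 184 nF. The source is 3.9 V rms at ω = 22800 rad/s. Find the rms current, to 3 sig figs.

X_L = ωL = 36.5 Ω
X_C = 1/(ωC) = 238 Ω
Branch 1 (R+jX_L): Z₁ = 9.40 + j36.5 Ω, |Z₁| = 37.7 Ω
Branch 2 (−jX_C): Z₂ = −j238 Ω
Parallel: Z = Z₁Z₂/(Z₁+Z₂), |Z| = 44.4 Ω, ∠Z = 72.9°
I = V/|Z| = 3.9/44.4 = 87.8 mA

87.8 mA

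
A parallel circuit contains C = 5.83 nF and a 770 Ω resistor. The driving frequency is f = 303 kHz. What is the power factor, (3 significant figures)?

ω = 2πf = 1.904e+06 rad/s
X_C = 1/(ωC) = 90.1 Ω
Parallel: admittances add. Y = 1/R + jωC
Y = (0.00130 + j0.0111) S
|Y| = 0.0112 S → |Z| = 1/|Y| = 89.5 Ω, ∠Z = −∠Y = -83.3°
cos φ = cos(-83.3°) = 0.116

0.116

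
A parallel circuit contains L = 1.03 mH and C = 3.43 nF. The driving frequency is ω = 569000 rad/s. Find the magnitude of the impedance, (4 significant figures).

X_L = ωL = 586.1 Ω
X_C = 1/(ωC) = 512.4 Ω
Parallel: admittances add. Y = 1/(jωL) + jωC
Y = (0 + j0.0002454) S
|Y| = 0.0002454 S → |Z| = 1/|Y| = 4075 Ω, ∠Z = −∠Y = -90.00°

4075 Ω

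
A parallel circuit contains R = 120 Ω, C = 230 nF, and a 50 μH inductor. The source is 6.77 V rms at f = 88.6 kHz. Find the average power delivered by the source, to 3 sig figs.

382 mW

ω = 2πf = 556700 rad/s
X_L = ωL = 27.8 Ω
X_C = 1/(ωC) = 7.81 Ω
Parallel: admittances add. Y = 1/R + 1/(jωL) + jωC
Y = (0.00833 + j0.0921) S
|Y| = 0.0925 S → |Z| = 1/|Y| = 10.8 Ω, ∠Z = −∠Y = -84.8°
I = V/|Z| = 626 mA
P = VI cos φ = 6.77 × 0.626 × cos(-84.8°) = 382 mW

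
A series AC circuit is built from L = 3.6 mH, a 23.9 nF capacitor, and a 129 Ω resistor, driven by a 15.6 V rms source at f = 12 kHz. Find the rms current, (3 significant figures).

ω = 2πf = 75400 rad/s
X_L = ωL = 271 Ω
X_C = 1/(ωC) = 555 Ω
Net reactance X = X_L − X_C = -283 Ω
Z = 129 − j283 Ω
|Z| = √(129² + 283²) = 311 Ω
I = V/|Z| = 15.6/311 = 50.1 mA

50.1 mA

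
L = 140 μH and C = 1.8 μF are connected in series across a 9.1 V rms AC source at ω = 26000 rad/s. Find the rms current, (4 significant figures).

X_L = ωL = 3.640 Ω
X_C = 1/(ωC) = 21.37 Ω
Net reactance X = X_L − X_C = -17.73 Ω
Z = − j17.73 Ω
|Z| = √(0² + 17.73²) = 17.73 Ω
I = V/|Z| = 9.1/17.73 = 513.3 mA

513.3 mA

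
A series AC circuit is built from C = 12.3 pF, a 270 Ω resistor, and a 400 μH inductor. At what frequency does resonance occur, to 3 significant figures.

ω₀ = 1/√(LC) = 1/√(0.0004 × 1.23e-11) = 1.426e+07 rad/s
f₀ = ω₀/(2π) = 2.27 MHz

2.27 MHz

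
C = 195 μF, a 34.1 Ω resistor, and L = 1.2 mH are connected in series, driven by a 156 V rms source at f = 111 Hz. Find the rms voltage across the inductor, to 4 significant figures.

3.761 V

ω = 2πf = 697.4 rad/s
X_L = ωL = 0.8369 Ω
X_C = 1/(ωC) = 7.353 Ω
Net reactance X = X_L − X_C = -6.516 Ω
Z = 34.10 − j6.516 Ω
|Z| = √(34.10² + 6.516²) = 34.72 Ω
I = V/|Z| = 4.493 A
V_L = I·|Z_L| = 4.493 × 0.8369 = 3.761 V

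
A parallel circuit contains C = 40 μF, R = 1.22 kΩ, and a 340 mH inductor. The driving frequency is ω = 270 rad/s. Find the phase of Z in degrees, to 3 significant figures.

6.49°

X_L = ωL = 91.8 Ω
X_C = 1/(ωC) = 92.6 Ω
Parallel: admittances add. Y = 1/R + 1/(jωL) + jωC
Y = (0.000820 − j9.32e-05) S
|Y| = 0.000825 S → |Z| = 1/|Y| = 1210 Ω, ∠Z = −∠Y = 6.49°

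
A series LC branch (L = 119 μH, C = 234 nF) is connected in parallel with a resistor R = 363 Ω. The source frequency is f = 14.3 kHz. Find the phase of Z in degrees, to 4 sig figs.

-84.20°

ω = 2πf = 89850 rad/s
X_L = ωL = 10.69 Ω
X_C = 1/(ωC) = 47.56 Ω
Branch 1: Z₁ = R = 363.0 Ω
Branch 2 (series LC): Z₂ = j(X_L − X_C) = −j36.87 Ω
Parallel: Z = Z₁Z₂/(Z₁+Z₂), |Z| = 36.68 Ω, ∠Z = -84.20°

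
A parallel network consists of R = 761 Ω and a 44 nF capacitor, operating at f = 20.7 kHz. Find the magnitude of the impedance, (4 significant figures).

170.3 Ω

ω = 2πf = 130100 rad/s
X_C = 1/(ωC) = 174.7 Ω
Parallel: admittances add. Y = 1/R + jωC
Y = (0.001314 + j0.005723) S
|Y| = 0.005872 S → |Z| = 1/|Y| = 170.3 Ω, ∠Z = −∠Y = -77.07°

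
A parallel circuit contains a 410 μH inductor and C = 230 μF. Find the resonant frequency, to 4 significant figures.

518.3 Hz

ω₀ = 1/√(LC) = 1/√(0.00041 × 0.00023) = 3256 rad/s
f₀ = ω₀/(2π) = 518.3 Hz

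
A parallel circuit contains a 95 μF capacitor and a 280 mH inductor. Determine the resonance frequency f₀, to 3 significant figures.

30.9 Hz

ω₀ = 1/√(LC) = 1/√(0.28 × 9.5e-05) = 193.9 rad/s
f₀ = ω₀/(2π) = 30.9 Hz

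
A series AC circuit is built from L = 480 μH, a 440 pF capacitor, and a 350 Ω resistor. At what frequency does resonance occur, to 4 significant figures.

346.3 kHz

ω₀ = 1/√(LC) = 1/√(0.00048 × 4.4e-10) = 2.176e+06 rad/s
f₀ = ω₀/(2π) = 346.3 kHz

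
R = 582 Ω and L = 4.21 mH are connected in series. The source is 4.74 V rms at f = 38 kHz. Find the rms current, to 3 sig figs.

4.08 mA

ω = 2πf = 238800 rad/s
X_L = ωL = 1010 Ω
Z = 582 + j1010 Ω
|Z| = √(582² + 1010²) = 1160 Ω
I = V/|Z| = 4.74/1160 = 4.08 mA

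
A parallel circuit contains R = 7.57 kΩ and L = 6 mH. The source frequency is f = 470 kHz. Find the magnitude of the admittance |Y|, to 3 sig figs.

ω = 2πf = 2.953e+06 rad/s
X_L = ωL = 17700 Ω
Parallel: admittances add. Y = 1/R + 1/(jωL)
Y = (0.000132 − j5.64e-05) S
|Y| = 0.000144 S → |Z| = 1/|Y| = 6960 Ω, ∠Z = −∠Y = 23.1°

144 μS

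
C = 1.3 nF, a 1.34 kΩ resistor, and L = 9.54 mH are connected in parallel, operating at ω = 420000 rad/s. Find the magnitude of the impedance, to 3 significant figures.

X_L = ωL = 4010 Ω
X_C = 1/(ωC) = 1830 Ω
Parallel: admittances add. Y = 1/R + 1/(jωL) + jωC
Y = (0.000746 + j0.000296) S
|Y| = 0.000803 S → |Z| = 1/|Y| = 1250 Ω, ∠Z = −∠Y = -21.7°

1250 Ω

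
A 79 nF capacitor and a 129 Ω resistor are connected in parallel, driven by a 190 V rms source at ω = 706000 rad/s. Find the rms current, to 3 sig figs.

X_C = 1/(ωC) = 17.9 Ω
Parallel: admittances add. Y = 1/R + jωC
Y = (0.00775 + j0.0558) S
|Y| = 0.0563 S → |Z| = 1/|Y| = 17.8 Ω, ∠Z = −∠Y = -82.1°
I = V/|Z| = 190/17.8 = 10.7 A

10.7 A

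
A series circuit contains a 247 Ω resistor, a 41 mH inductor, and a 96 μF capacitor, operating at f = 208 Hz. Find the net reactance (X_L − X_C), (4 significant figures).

ω = 2πf = 1307 rad/s
X_L = ωL = 53.58 Ω
X_C = 1/(ωC) = 7.970 Ω
X = 53.58 − 7.970 = 45.61 Ω

45.61 Ω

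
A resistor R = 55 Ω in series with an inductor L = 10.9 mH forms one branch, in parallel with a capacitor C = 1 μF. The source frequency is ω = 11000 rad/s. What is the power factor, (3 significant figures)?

0.610

X_L = ωL = 120 Ω
X_C = 1/(ωC) = 90.9 Ω
Branch 1 (R+jX_L): Z₁ = 55.0 + j120 Ω, |Z₁| = 132 Ω
Branch 2 (−jX_C): Z₂ = −j90.9 Ω
Parallel: Z = Z₁Z₂/(Z₁+Z₂), |Z| = 193 Ω, ∠Z = -52.4°
cos φ = cos(-52.4°) = 0.610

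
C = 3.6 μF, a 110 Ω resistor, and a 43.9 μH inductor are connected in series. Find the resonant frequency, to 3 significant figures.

12.7 kHz

ω₀ = 1/√(LC) = 1/√(4.39e-05 × 3.6e-06) = 79550 rad/s
f₀ = ω₀/(2π) = 12.7 kHz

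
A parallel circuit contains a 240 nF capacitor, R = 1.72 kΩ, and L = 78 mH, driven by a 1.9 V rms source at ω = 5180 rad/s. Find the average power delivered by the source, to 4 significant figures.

2.099 mW

X_L = ωL = 404.0 Ω
X_C = 1/(ωC) = 804.4 Ω
Parallel: admittances add. Y = 1/R + 1/(jωL) + jωC
Y = (0.0005814 − j0.001232) S
|Y| = 0.001362 S → |Z| = 1/|Y| = 734.2 Ω, ∠Z = −∠Y = 64.73°
I = V/|Z| = 2.588 mA
P = VI cos φ = 1.9 × 0.002588 × cos(64.73°) = 2.099 mW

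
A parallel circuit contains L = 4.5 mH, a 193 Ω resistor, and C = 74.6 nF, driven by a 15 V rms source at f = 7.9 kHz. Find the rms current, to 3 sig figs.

ω = 2πf = 49640 rad/s
X_L = ωL = 223 Ω
X_C = 1/(ωC) = 270 Ω
Parallel: admittances add. Y = 1/R + 1/(jωL) + jωC
Y = (0.00518 − j0.000774) S
|Y| = 0.00524 S → |Z| = 1/|Y| = 191 Ω, ∠Z = −∠Y = 8.50°
I = V/|Z| = 15/191 = 78.6 mA

78.6 mA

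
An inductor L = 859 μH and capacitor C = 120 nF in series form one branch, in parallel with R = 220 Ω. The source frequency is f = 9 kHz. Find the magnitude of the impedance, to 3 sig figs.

90.1 Ω

ω = 2πf = 56550 rad/s
X_L = ωL = 48.6 Ω
X_C = 1/(ωC) = 147 Ω
Branch 1: Z₁ = R = 220 Ω
Branch 2 (series LC): Z₂ = j(X_L − X_C) = −j98.8 Ω
Parallel: Z = Z₁Z₂/(Z₁+Z₂), |Z| = 90.1 Ω, ∠Z = -65.8°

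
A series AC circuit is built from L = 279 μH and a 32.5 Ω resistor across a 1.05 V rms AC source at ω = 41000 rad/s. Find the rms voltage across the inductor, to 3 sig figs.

0.349 V

X_L = ωL = 11.4 Ω
Z = 32.5 + j11.4 Ω
|Z| = √(32.5² + 11.4²) = 34.5 Ω
I = V/|Z| = 30.5 mA
V_L = I·|Z_L| = 0.0305 × 11.4 = 0.349 V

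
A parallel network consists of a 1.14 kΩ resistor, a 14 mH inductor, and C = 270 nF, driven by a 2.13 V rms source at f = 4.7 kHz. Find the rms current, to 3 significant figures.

12.0 mA

ω = 2πf = 29530 rad/s
X_L = ωL = 413 Ω
X_C = 1/(ωC) = 125 Ω
Parallel: admittances add. Y = 1/R + 1/(jωL) + jωC
Y = (0.000877 + j0.00555) S
|Y| = 0.00562 S → |Z| = 1/|Y| = 178 Ω, ∠Z = −∠Y = -81.0°
I = V/|Z| = 2.13/178 = 12.0 mA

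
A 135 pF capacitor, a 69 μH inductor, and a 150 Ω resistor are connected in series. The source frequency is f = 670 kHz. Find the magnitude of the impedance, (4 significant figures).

1477 Ω

ω = 2πf = 4.21e+06 rad/s
X_L = ωL = 290.5 Ω
X_C = 1/(ωC) = 1760 Ω
Net reactance X = X_L − X_C = -1469 Ω
Z = 150.0 − j1469 Ω
|Z| = √(150.0² + 1469²) = 1477 Ω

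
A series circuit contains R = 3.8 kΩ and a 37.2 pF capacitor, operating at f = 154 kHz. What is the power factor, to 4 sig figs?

ω = 2πf = 967600 rad/s
X_C = 1/(ωC) = 27780 Ω
Z = 3800 − j27780 Ω
|Z| = √(3800² + 27780²) = 28040 Ω
∠Z = arctan(-27780/3800) = -82.21°
cos φ = cos(-82.21°) = 0.1355

0.1355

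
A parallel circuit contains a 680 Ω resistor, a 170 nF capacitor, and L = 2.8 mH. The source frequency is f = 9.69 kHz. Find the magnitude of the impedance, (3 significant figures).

ω = 2πf = 60880 rad/s
X_L = ωL = 170 Ω
X_C = 1/(ωC) = 96.6 Ω
Parallel: admittances add. Y = 1/R + 1/(jωL) + jωC
Y = (0.00147 + j0.00448) S
|Y| = 0.00472 S → |Z| = 1/|Y| = 212 Ω, ∠Z = −∠Y = -71.8°

212 Ω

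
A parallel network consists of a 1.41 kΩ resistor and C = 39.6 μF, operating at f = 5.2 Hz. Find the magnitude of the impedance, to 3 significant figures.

678 Ω

ω = 2πf = 32.67 rad/s
X_C = 1/(ωC) = 773 Ω
Parallel: admittances add. Y = 1/R + jωC
Y = (0.000709 + j0.00129) S
|Y| = 0.00148 S → |Z| = 1/|Y| = 678 Ω, ∠Z = −∠Y = -61.3°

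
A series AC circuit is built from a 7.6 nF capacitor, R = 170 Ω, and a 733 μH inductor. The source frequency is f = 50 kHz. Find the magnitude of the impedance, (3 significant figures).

254 Ω

ω = 2πf = 314200 rad/s
X_L = ωL = 230 Ω
X_C = 1/(ωC) = 419 Ω
Net reactance X = X_L − X_C = -189 Ω
Z = 170 − j189 Ω
|Z| = √(170² + 189²) = 254 Ω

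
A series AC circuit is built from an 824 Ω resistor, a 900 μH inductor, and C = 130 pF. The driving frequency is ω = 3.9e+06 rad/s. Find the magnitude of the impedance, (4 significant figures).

X_L = ωL = 3510 Ω
X_C = 1/(ωC) = 1972 Ω
Net reactance X = X_L − X_C = 1538 Ω
Z = 824.0 + j1538 Ω
|Z| = √(824.0² + 1538²) = 1744 Ω

1744 Ω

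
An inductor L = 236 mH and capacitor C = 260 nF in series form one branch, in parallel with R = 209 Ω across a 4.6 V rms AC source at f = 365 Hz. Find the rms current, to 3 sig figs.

22.4 mA

ω = 2πf = 2293 rad/s
X_L = ωL = 541 Ω
X_C = 1/(ωC) = 1680 Ω
Branch 1: Z₁ = R = 209 Ω
Branch 2 (series LC): Z₂ = j(X_L − X_C) = −j1140 Ω
Parallel: Z = Z₁Z₂/(Z₁+Z₂), |Z| = 206 Ω, ∠Z = -10.4°
I = V/|Z| = 4.6/206 = 22.4 mA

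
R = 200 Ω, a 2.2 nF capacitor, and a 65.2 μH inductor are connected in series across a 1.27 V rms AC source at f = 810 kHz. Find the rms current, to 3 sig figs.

ω = 2πf = 5.089e+06 rad/s
X_L = ωL = 332 Ω
X_C = 1/(ωC) = 89.3 Ω
Net reactance X = X_L − X_C = 243 Ω
Z = 200 + j243 Ω
|Z| = √(200² + 243²) = 314 Ω
I = V/|Z| = 1.27/314 = 4.04 mA

4.04 mA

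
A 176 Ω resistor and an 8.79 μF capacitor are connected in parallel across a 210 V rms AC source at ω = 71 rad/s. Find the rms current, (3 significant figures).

X_C = 1/(ωC) = 1600 Ω
Parallel: admittances add. Y = 1/R + jωC
Y = (0.00568 + j0.000624) S
|Y| = 0.00572 S → |Z| = 1/|Y| = 175 Ω, ∠Z = −∠Y = -6.27°
I = V/|Z| = 210/175 = 1.20 A

1.20 A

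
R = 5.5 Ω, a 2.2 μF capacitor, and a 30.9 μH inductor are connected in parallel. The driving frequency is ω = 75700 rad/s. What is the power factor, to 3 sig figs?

0.572

X_L = ωL = 2.34 Ω
X_C = 1/(ωC) = 6.00 Ω
Parallel: admittances add. Y = 1/R + 1/(jωL) + jωC
Y = (0.182 − j0.261) S
|Y| = 0.318 S → |Z| = 1/|Y| = 3.14 Ω, ∠Z = −∠Y = 55.1°
cos φ = cos(55.1°) = 0.572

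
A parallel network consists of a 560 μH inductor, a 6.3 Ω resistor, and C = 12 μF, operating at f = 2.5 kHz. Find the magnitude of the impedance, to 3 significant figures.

ω = 2πf = 15710 rad/s
X_L = ωL = 8.80 Ω
X_C = 1/(ωC) = 5.31 Ω
Parallel: admittances add. Y = 1/R + 1/(jωL) + jωC
Y = (0.159 + j0.0748) S
|Y| = 0.175 S → |Z| = 1/|Y| = 5.70 Ω, ∠Z = −∠Y = -25.2°

5.70 Ω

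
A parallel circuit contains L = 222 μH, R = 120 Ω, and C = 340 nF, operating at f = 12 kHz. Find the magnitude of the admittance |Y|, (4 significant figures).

ω = 2πf = 75400 rad/s
X_L = ωL = 16.74 Ω
X_C = 1/(ωC) = 39.01 Ω
Parallel: admittances add. Y = 1/R + 1/(jωL) + jωC
Y = (0.008333 − j0.03411) S
|Y| = 0.03511 S → |Z| = 1/|Y| = 28.48 Ω, ∠Z = −∠Y = 76.27°

35.11 mS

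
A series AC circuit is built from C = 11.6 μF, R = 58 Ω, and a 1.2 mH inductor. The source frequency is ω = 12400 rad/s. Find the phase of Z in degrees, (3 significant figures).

X_L = ωL = 14.9 Ω
X_C = 1/(ωC) = 6.95 Ω
Net reactance X = X_L − X_C = 7.93 Ω
Z = 58.0 + j7.93 Ω
|Z| = √(58.0² + 7.93²) = 58.5 Ω
∠Z = arctan(7.93/58.0) = 7.78°

7.78°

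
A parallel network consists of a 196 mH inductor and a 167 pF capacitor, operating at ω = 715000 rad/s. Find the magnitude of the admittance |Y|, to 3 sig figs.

112 μS

X_L = ωL = 140000 Ω
X_C = 1/(ωC) = 8370 Ω
Parallel: admittances add. Y = 1/(jωL) + jωC
Y = (0 + j0.000112) S
|Y| = 0.000112 S → |Z| = 1/|Y| = 8910 Ω, ∠Z = −∠Y = -90.0°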